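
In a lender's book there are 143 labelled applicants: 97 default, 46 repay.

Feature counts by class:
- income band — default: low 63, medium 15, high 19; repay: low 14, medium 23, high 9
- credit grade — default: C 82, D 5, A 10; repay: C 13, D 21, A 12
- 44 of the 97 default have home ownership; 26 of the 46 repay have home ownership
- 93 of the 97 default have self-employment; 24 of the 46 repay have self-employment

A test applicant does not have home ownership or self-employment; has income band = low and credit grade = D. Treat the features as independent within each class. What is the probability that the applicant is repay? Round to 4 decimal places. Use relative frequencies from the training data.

0.9478

default: (97/143) × (63/97) × (5/97) × (53/97) × (4/97) ≈ 0.000511676
repay: (46/143) × (14/46) × (21/46) × (20/46) × (22/46) ≈ 0.00929374
P(repay | x) = 0.00929374 / 0.009805416 ≈ 0.9478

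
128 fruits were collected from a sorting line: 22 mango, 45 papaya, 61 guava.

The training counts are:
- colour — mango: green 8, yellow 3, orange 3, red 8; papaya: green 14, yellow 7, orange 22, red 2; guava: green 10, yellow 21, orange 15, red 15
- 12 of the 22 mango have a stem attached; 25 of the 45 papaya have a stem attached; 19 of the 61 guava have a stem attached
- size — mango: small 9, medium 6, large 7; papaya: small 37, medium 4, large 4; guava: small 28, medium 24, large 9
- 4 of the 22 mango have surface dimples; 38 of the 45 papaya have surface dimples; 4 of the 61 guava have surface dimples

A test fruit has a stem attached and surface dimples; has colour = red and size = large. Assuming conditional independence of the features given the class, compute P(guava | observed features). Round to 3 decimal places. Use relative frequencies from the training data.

0.119

mango: (22/128) × (8/22) × (12/22) × (7/22) × (4/22) ≈ 0.0019722
papaya: (45/128) × (2/45) × (25/45) × (4/45) × (38/45) ≈ 0.000651578
guava: (61/128) × (15/61) × (19/61) × (9/61) × (4/61) ≈ 0.000353141
P(guava | x) = 0.000353141 / 0.002976919 ≈ 0.119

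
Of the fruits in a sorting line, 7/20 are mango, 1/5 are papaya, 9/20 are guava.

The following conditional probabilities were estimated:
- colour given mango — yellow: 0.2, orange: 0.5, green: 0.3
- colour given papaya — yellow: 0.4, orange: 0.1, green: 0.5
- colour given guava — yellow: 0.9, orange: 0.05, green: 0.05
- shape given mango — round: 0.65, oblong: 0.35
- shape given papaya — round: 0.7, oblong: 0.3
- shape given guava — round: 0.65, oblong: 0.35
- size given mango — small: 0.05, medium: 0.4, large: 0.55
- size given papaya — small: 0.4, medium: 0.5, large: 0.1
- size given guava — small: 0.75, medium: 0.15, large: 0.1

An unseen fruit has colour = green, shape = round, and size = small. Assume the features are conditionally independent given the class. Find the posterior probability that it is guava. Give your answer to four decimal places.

mango: 0.35 × 0.3 × 0.65 × 0.05 = 0.0034125
papaya: 0.2 × 0.5 × 0.7 × 0.4 = 0.028
guava: 0.45 × 0.05 × 0.65 × 0.75 = 0.01096875
P(guava | x) = 0.01096875 / 0.04238125 ≈ 0.2588

0.2588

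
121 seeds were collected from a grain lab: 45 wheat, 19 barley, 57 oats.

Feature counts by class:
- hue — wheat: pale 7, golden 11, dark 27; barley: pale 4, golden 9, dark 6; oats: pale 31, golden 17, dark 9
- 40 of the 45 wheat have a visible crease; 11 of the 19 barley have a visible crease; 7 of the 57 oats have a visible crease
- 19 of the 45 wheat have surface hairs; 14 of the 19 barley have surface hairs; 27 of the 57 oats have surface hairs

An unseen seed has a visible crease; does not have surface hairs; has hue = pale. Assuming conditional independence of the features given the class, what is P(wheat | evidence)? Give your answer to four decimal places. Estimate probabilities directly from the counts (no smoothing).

wheat: (45/121) × (7/45) × (40/45) × (26/45) ≈ 0.0297113
barley: (19/121) × (4/19) × (11/19) × (5/19) ≈ 0.00503651
oats: (57/121) × (31/57) × (7/57) × (30/57) ≈ 0.0165594
P(wheat | x) = 0.0297113 / 0.05130721 ≈ 0.5791

0.5791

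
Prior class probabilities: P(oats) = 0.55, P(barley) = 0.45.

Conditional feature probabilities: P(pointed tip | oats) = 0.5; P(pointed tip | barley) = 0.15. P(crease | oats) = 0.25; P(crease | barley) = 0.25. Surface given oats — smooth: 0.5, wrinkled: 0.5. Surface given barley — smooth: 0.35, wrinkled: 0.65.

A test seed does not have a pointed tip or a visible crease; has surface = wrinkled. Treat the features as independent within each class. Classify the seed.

barley

oats: 0.55 × (1−0.5) × (1−0.25) × 0.5 = 0.103125
barley: 0.45 × (1−0.15) × (1−0.25) × 0.65 = 0.18646875
Highest score → barley.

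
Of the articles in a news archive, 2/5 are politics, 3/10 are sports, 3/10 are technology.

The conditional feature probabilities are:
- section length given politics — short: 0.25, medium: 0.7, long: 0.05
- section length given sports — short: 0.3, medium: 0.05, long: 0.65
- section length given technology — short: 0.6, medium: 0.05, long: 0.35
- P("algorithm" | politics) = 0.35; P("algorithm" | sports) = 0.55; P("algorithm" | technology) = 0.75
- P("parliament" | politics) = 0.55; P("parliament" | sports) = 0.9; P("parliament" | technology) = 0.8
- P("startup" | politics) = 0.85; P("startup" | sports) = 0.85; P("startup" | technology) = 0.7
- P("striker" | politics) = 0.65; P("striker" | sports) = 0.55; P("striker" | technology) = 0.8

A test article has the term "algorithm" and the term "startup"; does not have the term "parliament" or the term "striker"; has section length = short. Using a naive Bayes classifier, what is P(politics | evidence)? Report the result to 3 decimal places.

politics: 0.4 × 0.25 × 0.35 × (1−0.55) × 0.85 × (1−0.65) = 0.004685625
sports: 0.3 × 0.3 × 0.55 × (1−0.9) × 0.85 × (1−0.55) = 0.001893375
technology: 0.3 × 0.6 × 0.75 × (1−0.8) × 0.7 × (1−0.8) = 0.00378
P(politics | x) = 0.004685625 / 0.010359 ≈ 0.452

0.452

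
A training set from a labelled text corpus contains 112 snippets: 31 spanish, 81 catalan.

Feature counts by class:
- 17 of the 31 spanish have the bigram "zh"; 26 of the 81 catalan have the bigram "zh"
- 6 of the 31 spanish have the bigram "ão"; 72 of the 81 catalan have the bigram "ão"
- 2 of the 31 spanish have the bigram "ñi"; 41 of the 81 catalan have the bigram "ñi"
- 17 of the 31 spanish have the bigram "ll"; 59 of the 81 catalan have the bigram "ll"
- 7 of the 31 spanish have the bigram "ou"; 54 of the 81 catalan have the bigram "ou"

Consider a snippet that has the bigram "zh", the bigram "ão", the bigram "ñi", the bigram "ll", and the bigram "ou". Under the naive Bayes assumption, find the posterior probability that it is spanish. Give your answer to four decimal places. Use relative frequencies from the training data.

0.0046

spanish: (31/112) × (17/31) × (6/31) × (2/31) × (17/31) × (7/31) ≈ 0.0002347
catalan: (81/112) × (26/81) × (72/81) × (41/81) × (59/81) × (54/81) ≈ 0.0507198
P(spanish | x) = 0.0002347 / 0.0509545 ≈ 0.0046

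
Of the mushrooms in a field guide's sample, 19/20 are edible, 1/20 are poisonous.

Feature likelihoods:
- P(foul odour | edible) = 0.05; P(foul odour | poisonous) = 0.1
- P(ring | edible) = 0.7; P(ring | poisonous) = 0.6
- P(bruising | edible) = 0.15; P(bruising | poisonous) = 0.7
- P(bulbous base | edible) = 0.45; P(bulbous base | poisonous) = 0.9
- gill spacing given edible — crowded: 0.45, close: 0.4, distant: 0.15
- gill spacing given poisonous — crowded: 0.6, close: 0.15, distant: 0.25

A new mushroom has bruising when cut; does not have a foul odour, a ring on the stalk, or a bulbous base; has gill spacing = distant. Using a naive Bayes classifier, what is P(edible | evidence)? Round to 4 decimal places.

edible: 0.95 × (1−0.05) × (1−0.7) × 0.15 × (1−0.45) × 0.15 = 0.00335053125
poisonous: 0.05 × (1−0.1) × (1−0.6) × 0.7 × (1−0.9) × 0.25 = 0.000315
P(edible | x) = 0.00335053125 / 0.00366553125 ≈ 0.9141

0.9141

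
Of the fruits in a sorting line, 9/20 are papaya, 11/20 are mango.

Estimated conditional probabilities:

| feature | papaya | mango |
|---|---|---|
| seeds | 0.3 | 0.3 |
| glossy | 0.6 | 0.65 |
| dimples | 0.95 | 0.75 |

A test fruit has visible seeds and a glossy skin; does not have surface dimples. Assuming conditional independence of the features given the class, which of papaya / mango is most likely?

papaya: 0.45 × 0.3 × 0.6 × (1−0.95) = 0.00405
mango: 0.55 × 0.3 × 0.65 × (1−0.75) = 0.0268125
Highest score → mango.

mango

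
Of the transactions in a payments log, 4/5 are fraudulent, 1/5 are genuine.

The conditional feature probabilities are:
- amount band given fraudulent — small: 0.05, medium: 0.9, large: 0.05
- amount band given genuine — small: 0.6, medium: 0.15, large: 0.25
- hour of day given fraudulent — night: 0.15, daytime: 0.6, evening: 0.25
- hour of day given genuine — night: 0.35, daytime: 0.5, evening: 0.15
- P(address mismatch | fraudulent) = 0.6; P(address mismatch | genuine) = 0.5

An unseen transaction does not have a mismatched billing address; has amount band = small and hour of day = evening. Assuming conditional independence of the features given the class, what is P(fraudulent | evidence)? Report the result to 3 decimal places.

fraudulent: 0.8 × 0.05 × 0.25 × (1−0.6) = 0.004
genuine: 0.2 × 0.6 × 0.15 × (1−0.5) = 0.009
P(fraudulent | x) = 0.004 / 0.013 ≈ 0.308

0.308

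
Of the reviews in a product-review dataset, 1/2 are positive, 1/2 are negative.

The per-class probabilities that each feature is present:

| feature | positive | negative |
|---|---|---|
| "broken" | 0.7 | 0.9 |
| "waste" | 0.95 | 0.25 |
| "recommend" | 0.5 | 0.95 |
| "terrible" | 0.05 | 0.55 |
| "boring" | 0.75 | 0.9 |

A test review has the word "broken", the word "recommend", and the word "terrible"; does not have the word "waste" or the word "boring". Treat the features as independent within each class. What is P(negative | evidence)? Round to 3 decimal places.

positive: 0.5 × 0.7 × (1−0.95) × 0.5 × 0.05 × (1−0.75) = 0.000109375
negative: 0.5 × 0.9 × (1−0.25) × 0.95 × 0.55 × (1−0.9) = 0.017634375
P(negative | x) = 0.017634375 / 0.01774375 ≈ 0.994

0.994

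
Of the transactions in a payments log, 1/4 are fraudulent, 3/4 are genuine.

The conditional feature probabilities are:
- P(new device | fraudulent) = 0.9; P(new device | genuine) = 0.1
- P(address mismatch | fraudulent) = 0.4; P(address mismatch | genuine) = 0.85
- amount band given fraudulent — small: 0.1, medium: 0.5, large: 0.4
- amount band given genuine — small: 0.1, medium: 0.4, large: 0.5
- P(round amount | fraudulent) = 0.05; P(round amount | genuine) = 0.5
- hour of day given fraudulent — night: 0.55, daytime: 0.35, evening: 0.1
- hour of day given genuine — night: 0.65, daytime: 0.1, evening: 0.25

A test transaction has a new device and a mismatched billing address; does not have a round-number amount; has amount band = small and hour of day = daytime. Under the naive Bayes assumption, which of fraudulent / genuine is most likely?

fraudulent: 0.25 × 0.9 × 0.4 × 0.1 × (1−0.05) × 0.35 = 0.0029925
genuine: 0.75 × 0.1 × 0.85 × 0.1 × (1−0.5) × 0.1 = 0.00031875
Highest score → fraudulent.

fraudulent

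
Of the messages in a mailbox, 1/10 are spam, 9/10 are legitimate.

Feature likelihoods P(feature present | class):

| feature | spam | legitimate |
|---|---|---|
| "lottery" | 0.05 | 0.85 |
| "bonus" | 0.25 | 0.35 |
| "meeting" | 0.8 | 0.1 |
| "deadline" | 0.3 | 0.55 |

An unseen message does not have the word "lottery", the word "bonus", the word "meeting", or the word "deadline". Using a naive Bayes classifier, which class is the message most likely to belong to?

spam: 0.1 × (1−0.05) × (1−0.25) × (1−0.8) × (1−0.3) = 0.009975
legitimate: 0.9 × (1−0.85) × (1−0.35) × (1−0.1) × (1−0.55) = 0.03553875
Highest score → legitimate.

legitimate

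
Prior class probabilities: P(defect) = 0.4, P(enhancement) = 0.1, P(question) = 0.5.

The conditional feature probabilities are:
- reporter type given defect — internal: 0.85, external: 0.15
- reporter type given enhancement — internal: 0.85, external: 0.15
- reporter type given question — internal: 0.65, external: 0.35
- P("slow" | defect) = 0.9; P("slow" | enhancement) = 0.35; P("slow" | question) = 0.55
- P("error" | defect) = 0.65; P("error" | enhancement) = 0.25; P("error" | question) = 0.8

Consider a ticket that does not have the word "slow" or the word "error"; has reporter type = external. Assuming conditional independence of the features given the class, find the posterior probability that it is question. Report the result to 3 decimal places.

0.626

defect: 0.4 × 0.15 × (1−0.9) × (1−0.65) = 0.0021
enhancement: 0.1 × 0.15 × (1−0.35) × (1−0.25) = 0.0073125
question: 0.5 × 0.35 × (1−0.55) × (1−0.8) = 0.01575
P(question | x) = 0.01575 / 0.0251625 ≈ 0.626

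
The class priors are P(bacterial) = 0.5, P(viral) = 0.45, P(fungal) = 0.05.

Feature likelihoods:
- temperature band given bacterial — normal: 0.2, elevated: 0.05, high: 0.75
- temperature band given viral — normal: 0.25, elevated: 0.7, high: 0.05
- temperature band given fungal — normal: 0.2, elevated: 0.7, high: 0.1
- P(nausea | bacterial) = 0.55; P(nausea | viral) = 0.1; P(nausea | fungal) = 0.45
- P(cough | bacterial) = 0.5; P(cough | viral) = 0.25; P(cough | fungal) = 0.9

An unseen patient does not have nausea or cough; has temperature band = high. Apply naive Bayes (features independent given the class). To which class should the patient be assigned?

bacterial

bacterial: 0.5 × 0.75 × (1−0.55) × (1−0.5) = 0.084375
viral: 0.45 × 0.05 × (1−0.1) × (1−0.25) = 0.0151875
fungal: 0.05 × 0.1 × (1−0.45) × (1−0.9) = 0.000275
Highest score → bacterial.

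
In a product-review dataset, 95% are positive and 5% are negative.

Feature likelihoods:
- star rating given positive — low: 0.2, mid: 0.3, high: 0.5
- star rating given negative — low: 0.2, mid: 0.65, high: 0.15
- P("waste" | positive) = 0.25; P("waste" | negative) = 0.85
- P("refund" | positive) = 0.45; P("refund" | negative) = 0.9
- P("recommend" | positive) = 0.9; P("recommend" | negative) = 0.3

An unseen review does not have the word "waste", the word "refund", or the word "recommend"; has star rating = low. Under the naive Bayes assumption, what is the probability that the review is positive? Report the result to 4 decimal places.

positive: 0.95 × 0.2 × (1−0.25) × (1−0.45) × (1−0.9) = 0.0078375
negative: 0.05 × 0.2 × (1−0.85) × (1−0.9) × (1−0.3) = 0.000105
P(positive | x) = 0.0078375 / 0.0079425 ≈ 0.9868

0.9868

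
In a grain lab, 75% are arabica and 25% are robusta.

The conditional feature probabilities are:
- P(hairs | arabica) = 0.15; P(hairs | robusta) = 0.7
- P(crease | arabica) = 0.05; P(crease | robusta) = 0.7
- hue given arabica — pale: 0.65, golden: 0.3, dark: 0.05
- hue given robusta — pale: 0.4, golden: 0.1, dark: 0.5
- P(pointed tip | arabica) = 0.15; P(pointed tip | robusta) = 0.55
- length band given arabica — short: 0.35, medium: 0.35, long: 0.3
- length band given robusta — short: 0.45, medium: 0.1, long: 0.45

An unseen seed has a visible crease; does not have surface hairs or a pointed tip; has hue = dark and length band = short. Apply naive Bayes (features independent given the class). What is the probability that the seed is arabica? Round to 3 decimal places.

arabica: 0.75 × (1−0.15) × 0.05 × 0.05 × (1−0.15) × 0.35 = 0.000474140625
robusta: 0.25 × (1−0.7) × 0.7 × 0.5 × (1−0.55) × 0.45 = 0.005315625
P(arabica | x) = 0.000474140625 / 0.005789765625 ≈ 0.082

0.082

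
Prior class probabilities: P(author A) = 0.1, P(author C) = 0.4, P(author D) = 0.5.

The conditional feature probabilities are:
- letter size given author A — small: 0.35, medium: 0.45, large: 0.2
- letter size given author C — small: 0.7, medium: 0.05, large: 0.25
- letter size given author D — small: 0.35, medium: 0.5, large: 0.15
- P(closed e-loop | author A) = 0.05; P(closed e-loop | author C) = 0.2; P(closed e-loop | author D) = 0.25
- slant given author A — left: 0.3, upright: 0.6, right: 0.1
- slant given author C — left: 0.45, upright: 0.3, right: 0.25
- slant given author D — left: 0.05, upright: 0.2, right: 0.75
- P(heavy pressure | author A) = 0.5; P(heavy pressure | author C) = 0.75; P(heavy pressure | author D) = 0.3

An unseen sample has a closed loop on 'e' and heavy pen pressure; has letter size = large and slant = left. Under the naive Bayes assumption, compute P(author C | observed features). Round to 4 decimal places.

0.9399

author A: 0.1 × 0.2 × 0.05 × 0.3 × 0.5 = 0.00015
author C: 0.4 × 0.25 × 0.2 × 0.45 × 0.75 = 0.00675
author D: 0.5 × 0.15 × 0.25 × 0.05 × 0.3 = 0.00028125
P(author C | x) = 0.00675 / 0.00718125 ≈ 0.9399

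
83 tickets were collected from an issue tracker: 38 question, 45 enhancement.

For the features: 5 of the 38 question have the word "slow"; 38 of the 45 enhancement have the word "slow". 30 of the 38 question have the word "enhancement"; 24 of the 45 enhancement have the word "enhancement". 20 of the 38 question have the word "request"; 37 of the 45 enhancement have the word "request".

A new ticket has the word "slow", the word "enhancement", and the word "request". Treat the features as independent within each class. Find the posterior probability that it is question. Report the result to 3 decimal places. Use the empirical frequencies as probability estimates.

0.111

question: (38/83) × (5/38) × (30/38) × (20/38) ≈ 0.0250309
enhancement: (45/83) × (38/45) × (24/45) × (37/45) ≈ 0.200768
P(question | x) = 0.0250309 / 0.2257989 ≈ 0.111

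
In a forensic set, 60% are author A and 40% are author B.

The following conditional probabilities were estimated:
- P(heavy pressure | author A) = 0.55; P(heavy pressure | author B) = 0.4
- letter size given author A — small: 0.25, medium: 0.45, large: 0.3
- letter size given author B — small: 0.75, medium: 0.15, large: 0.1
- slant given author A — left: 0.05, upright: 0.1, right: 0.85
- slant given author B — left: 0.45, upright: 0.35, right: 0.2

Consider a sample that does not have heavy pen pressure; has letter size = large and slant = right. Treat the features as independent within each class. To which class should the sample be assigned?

author A

author A: 0.6 × (1−0.55) × 0.3 × 0.85 = 0.06885
author B: 0.4 × (1−0.4) × 0.1 × 0.2 = 0.0048
Highest score → author A.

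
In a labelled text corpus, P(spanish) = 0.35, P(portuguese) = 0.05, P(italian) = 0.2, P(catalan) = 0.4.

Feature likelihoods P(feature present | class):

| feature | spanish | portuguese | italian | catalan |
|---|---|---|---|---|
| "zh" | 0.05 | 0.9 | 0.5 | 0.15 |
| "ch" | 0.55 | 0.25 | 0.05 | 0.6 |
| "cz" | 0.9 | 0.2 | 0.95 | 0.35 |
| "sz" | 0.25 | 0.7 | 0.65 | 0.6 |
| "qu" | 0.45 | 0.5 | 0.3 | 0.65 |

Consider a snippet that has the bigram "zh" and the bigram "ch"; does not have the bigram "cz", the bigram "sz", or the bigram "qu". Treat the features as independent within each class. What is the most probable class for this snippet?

catalan

spanish: 0.35 × 0.05 × 0.55 × (1−0.9) × (1−0.25) × (1−0.45) = 0.00039703125
portuguese: 0.05 × 0.9 × 0.25 × (1−0.2) × (1−0.7) × (1−0.5) = 0.00135
italian: 0.2 × 0.5 × 0.05 × (1−0.95) × (1−0.65) × (1−0.3) = 0.00006125
catalan: 0.4 × 0.15 × 0.6 × (1−0.35) × (1−0.6) × (1−0.65) = 0.003276
Highest score → catalan.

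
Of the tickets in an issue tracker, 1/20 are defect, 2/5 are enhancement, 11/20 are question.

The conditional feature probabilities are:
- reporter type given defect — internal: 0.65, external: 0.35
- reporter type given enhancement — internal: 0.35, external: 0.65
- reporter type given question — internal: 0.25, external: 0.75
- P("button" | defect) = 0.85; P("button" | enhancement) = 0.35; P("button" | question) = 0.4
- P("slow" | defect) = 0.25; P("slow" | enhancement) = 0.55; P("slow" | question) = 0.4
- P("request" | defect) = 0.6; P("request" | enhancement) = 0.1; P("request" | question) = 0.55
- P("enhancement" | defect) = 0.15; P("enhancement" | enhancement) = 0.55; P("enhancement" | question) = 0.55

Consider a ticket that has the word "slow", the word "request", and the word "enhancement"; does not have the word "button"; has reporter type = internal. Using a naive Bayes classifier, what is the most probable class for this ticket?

question

defect: 0.05 × 0.65 × (1−0.85) × 0.25 × 0.6 × 0.15 = 0.0001096875
enhancement: 0.4 × 0.35 × (1−0.35) × 0.55 × 0.1 × 0.55 = 0.00275275
question: 0.55 × 0.25 × (1−0.4) × 0.4 × 0.55 × 0.55 = 0.0099825
Highest score → question.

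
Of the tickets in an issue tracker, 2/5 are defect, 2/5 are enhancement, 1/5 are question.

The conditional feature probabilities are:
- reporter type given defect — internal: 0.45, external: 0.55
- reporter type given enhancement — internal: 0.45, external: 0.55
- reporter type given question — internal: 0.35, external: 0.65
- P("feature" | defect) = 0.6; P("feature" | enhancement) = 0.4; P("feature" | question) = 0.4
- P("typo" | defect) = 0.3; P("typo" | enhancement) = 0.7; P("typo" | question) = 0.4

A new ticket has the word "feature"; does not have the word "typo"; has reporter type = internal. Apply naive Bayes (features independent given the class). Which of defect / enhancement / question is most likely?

defect: 0.4 × 0.45 × 0.6 × (1−0.3) = 0.0756
enhancement: 0.4 × 0.45 × 0.4 × (1−0.7) = 0.0216
question: 0.2 × 0.35 × 0.4 × (1−0.4) = 0.0168
Highest score → defect.

defect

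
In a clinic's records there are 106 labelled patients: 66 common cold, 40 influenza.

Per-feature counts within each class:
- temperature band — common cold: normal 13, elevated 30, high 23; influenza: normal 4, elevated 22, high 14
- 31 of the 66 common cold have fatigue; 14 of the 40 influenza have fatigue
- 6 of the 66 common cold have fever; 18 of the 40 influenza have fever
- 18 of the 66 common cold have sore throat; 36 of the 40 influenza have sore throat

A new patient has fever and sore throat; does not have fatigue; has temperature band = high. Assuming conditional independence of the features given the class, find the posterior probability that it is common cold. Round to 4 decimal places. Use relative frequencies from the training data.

common cold: (66/106) × (23/66) × (35/66) × (6/66) × (18/66) ≈ 0.00285287
influenza: (40/106) × (14/40) × (26/40) × (18/40) × (36/40) ≈ 0.0347689
P(common cold | x) = 0.00285287 / 0.03762177 ≈ 0.0758

0.0758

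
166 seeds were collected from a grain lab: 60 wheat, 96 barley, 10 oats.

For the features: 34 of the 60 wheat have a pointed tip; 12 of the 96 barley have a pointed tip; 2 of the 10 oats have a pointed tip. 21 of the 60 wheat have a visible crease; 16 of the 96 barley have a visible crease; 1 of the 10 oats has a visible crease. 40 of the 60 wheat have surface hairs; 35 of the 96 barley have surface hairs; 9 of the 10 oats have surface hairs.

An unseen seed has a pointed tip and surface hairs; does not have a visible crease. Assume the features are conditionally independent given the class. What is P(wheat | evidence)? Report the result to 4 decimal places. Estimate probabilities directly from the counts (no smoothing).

0.7367

wheat: (60/166) × (34/60) × (39/60) × (40/60) ≈ 0.088755
barley: (96/166) × (12/96) × (80/96) × (35/96) ≈ 0.0219629
oats: (10/166) × (2/10) × (9/10) × (9/10) ≈ 0.00975904
P(wheat | x) = 0.088755 / 0.12047694 ≈ 0.7367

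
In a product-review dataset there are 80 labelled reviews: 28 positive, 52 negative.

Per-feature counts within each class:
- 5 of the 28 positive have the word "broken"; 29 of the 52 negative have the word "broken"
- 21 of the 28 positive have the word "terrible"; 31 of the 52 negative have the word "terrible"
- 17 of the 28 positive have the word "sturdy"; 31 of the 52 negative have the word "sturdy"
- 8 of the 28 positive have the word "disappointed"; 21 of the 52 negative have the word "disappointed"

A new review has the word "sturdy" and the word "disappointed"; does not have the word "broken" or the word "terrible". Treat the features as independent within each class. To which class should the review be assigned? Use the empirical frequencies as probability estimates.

negative

positive: (28/80) × (23/28) × (7/28) × (17/28) × (8/28) ≈ 0.0124681
negative: (52/80) × (23/52) × (21/52) × (31/52) × (21/52) ≈ 0.027953
Highest score → negative.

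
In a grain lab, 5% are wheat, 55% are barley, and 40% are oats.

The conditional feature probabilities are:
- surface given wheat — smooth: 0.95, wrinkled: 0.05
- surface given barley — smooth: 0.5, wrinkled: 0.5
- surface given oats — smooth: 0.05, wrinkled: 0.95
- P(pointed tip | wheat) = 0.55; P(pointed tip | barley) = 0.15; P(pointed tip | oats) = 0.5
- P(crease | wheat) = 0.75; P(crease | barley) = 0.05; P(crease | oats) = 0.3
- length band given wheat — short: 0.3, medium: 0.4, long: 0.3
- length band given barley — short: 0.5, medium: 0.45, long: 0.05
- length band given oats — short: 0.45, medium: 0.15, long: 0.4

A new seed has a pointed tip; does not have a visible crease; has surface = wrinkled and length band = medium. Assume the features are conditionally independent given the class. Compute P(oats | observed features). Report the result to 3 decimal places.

0.529

wheat: 0.05 × 0.05 × 0.55 × (1−0.75) × 0.4 = 0.0001375
barley: 0.55 × 0.5 × 0.15 × (1−0.05) × 0.45 = 0.017634375
oats: 0.4 × 0.95 × 0.5 × (1−0.3) × 0.15 = 0.01995
P(oats | x) = 0.01995 / 0.037721875 ≈ 0.529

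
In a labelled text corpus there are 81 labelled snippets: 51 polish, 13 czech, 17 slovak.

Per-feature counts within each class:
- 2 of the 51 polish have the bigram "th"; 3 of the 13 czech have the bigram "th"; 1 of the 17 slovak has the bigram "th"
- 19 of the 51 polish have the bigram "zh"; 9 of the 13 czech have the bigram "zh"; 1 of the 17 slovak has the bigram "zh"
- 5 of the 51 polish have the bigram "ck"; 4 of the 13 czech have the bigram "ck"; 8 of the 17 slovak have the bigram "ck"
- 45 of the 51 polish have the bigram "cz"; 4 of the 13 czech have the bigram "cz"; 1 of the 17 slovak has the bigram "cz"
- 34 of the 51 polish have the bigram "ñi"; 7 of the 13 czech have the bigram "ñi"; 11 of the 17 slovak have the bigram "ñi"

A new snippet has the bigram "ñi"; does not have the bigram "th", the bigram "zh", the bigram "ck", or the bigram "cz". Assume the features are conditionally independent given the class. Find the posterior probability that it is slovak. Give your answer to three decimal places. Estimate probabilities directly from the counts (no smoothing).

polish: (51/81) × (49/51) × (32/51) × (46/51) × (6/51) × (34/51) ≈ 0.0268515
czech: (13/81) × (10/13) × (4/13) × (9/13) × (9/13) × (7/13) ≈ 0.00980358
slovak: (17/81) × (16/17) × (16/17) × (9/17) × (16/17) × (11/17) ≈ 0.0599397
P(slovak | x) = 0.0599397 / 0.09659478 ≈ 0.621

0.621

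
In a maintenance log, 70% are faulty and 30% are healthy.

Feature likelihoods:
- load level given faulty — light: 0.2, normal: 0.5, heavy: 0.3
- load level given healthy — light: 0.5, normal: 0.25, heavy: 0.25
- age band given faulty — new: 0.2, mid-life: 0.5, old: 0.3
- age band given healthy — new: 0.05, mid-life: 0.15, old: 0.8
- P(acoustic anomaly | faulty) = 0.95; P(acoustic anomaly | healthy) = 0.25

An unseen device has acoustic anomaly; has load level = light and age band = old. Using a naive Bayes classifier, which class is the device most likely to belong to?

faulty

faulty: 0.7 × 0.2 × 0.3 × 0.95 = 0.0399
healthy: 0.3 × 0.5 × 0.8 × 0.25 = 0.03
Highest score → faulty.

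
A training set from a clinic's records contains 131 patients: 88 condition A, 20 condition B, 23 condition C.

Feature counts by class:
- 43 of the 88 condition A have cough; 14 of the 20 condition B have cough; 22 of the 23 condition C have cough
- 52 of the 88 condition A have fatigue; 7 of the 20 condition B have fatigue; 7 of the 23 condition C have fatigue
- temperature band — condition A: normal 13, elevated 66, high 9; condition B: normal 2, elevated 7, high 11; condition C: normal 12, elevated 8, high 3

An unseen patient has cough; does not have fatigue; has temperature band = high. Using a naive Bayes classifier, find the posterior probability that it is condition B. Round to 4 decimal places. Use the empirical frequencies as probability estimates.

0.5687

condition A: (88/131) × (43/88) × (36/88) × (9/88) ≈ 0.0137334
condition B: (20/131) × (14/20) × (13/20) × (11/20) ≈ 0.0382061
condition C: (23/131) × (22/23) × (16/23) × (3/23) ≈ 0.0152383
P(condition B | x) = 0.0382061 / 0.0671778 ≈ 0.5687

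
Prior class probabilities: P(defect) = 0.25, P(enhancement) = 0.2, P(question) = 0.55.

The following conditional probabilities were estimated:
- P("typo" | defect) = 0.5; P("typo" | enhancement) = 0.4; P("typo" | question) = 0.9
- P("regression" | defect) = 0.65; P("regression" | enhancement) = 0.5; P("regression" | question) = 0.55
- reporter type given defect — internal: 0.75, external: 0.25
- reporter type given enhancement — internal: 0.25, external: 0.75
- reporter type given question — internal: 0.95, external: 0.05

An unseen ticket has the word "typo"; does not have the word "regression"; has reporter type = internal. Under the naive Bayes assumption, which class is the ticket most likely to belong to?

question

defect: 0.25 × 0.5 × (1−0.65) × 0.75 = 0.0328125
enhancement: 0.2 × 0.4 × (1−0.5) × 0.25 = 0.01
question: 0.55 × 0.9 × (1−0.55) × 0.95 = 0.2116125
Highest score → question.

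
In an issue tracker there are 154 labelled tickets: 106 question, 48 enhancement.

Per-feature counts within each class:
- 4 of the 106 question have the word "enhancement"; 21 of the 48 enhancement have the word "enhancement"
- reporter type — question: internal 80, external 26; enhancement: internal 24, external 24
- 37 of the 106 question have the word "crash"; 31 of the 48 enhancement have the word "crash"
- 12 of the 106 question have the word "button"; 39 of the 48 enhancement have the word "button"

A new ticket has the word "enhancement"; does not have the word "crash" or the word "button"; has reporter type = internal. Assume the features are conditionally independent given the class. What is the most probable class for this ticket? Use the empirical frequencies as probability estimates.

question: (106/154) × (4/106) × (80/106) × (69/106) × (94/106) ≈ 0.0113159
enhancement: (48/154) × (21/48) × (24/48) × (17/48) × (9/48) ≈ 0.0045277
Highest score → question.

question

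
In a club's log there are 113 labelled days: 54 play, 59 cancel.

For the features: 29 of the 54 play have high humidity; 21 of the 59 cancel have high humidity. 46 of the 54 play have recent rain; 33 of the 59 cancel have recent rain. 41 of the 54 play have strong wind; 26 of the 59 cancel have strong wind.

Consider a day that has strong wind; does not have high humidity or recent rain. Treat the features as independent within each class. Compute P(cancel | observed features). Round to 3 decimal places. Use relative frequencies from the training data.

0.724

play: (54/113) × (25/54) × (8/54) × (41/54) ≈ 0.0248856
cancel: (59/113) × (38/59) × (26/59) × (26/59) ≈ 0.0653052
P(cancel | x) = 0.0653052 / 0.0901908 ≈ 0.724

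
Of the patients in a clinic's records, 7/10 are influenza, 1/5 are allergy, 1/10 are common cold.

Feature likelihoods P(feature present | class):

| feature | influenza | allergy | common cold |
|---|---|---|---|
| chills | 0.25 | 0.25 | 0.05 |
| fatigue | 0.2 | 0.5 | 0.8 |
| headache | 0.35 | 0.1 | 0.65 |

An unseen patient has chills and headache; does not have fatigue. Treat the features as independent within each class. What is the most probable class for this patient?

influenza

influenza: 0.7 × 0.25 × (1−0.2) × 0.35 = 0.049
allergy: 0.2 × 0.25 × (1−0.5) × 0.1 = 0.0025
common cold: 0.1 × 0.05 × (1−0.8) × 0.65 = 0.00065
Highest score → influenza.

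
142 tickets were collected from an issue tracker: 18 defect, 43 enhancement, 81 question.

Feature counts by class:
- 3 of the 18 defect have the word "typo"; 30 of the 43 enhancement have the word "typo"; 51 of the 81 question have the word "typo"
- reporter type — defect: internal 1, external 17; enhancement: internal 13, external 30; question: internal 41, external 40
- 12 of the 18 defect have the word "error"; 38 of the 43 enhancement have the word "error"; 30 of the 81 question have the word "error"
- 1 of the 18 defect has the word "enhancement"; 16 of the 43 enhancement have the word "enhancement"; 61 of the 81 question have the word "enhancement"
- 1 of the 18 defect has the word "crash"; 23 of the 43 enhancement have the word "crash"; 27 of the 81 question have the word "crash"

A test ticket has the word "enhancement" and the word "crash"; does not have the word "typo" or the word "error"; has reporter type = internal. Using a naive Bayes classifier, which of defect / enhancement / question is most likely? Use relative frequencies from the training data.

question

defect: (18/142) × (15/18) × (1/18) × (6/18) × (1/18) × (1/18) ≈ 0.0000060376
enhancement: (43/142) × (13/43) × (13/43) × (5/43) × (16/43) × (23/43) ≈ 0.000640534
question: (81/142) × (30/81) × (41/81) × (51/81) × (61/81) × (27/81) ≈ 0.0169021
Highest score → question.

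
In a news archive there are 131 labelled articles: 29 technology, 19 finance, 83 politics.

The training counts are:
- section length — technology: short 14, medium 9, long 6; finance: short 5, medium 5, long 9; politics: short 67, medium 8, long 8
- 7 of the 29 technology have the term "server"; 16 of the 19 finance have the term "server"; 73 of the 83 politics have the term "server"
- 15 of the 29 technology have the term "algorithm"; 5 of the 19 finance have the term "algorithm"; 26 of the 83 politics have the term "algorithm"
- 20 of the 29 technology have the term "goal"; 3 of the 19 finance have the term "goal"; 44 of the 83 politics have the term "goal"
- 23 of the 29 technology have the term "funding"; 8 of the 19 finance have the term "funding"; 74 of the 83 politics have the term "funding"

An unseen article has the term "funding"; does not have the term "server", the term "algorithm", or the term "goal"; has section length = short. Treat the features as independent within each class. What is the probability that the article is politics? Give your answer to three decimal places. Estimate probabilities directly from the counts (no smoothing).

0.613

technology: (29/131) × (14/29) × (22/29) × (14/29) × (9/29) × (23/29) ≈ 0.00963354
finance: (19/131) × (5/19) × (3/19) × (14/19) × (16/19) × (8/19) ≈ 0.0015745
politics: (83/131) × (67/83) × (10/83) × (57/83) × (39/83) × (74/83) ≈ 0.0177281
P(politics | x) = 0.0177281 / 0.02893614 ≈ 0.613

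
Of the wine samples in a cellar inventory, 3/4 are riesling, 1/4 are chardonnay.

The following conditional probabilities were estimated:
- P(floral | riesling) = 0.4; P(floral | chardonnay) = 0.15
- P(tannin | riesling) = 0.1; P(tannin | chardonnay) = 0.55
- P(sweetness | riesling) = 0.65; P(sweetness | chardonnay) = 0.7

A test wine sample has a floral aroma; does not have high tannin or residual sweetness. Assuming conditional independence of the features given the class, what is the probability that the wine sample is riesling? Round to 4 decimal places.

riesling: 0.75 × 0.4 × (1−0.1) × (1−0.65) = 0.0945
chardonnay: 0.25 × 0.15 × (1−0.55) × (1−0.7) = 0.0050625
P(riesling | x) = 0.0945 / 0.0995625 ≈ 0.9492

0.9492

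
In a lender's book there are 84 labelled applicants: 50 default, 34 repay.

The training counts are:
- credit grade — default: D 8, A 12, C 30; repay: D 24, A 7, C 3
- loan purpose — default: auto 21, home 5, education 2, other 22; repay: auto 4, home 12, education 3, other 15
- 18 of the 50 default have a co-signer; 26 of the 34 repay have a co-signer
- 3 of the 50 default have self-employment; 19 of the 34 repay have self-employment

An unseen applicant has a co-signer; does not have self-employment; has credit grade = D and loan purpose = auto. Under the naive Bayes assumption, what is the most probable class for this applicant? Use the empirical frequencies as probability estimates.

default: (50/84) × (8/50) × (21/50) × (18/50) × (47/50) = 0.013536
repay: (34/84) × (24/34) × (4/34) × (26/34) × (15/34) ≈ 0.0113402
Highest score → default.

default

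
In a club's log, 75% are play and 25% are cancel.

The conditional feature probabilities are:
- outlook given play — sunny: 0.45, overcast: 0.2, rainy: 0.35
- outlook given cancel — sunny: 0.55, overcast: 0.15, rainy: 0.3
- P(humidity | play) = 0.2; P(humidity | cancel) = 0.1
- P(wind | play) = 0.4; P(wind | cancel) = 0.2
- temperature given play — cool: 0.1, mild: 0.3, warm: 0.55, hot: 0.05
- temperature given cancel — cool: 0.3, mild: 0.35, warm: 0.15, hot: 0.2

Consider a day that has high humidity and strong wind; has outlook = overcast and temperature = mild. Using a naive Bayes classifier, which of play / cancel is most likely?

play: 0.75 × 0.2 × 0.2 × 0.4 × 0.3 = 0.0036
cancel: 0.25 × 0.15 × 0.1 × 0.2 × 0.35 = 0.0002625
Highest score → play.

play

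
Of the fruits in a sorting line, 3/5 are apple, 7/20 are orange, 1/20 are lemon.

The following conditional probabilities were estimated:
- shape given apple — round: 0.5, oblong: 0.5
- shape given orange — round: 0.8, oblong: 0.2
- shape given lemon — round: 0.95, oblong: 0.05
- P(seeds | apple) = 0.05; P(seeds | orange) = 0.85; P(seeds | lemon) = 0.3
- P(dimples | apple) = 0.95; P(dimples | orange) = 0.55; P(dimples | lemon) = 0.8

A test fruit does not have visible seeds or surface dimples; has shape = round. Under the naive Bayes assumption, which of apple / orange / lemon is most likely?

orange

apple: 0.6 × 0.5 × (1−0.05) × (1−0.95) = 0.01425
orange: 0.35 × 0.8 × (1−0.85) × (1−0.55) = 0.0189
lemon: 0.05 × 0.95 × (1−0.3) × (1−0.8) = 0.00665
Highest score → orange.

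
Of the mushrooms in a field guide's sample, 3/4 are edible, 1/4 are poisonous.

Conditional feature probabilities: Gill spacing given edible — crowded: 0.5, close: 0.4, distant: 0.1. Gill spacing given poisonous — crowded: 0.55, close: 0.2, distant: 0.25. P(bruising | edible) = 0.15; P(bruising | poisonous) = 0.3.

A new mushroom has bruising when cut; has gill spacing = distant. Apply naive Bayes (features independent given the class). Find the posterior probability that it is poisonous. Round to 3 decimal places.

0.625

edible: 0.75 × 0.1 × 0.15 = 0.01125
poisonous: 0.25 × 0.25 × 0.3 = 0.01875
P(poisonous | x) = 0.01875 / 0.03 ≈ 0.625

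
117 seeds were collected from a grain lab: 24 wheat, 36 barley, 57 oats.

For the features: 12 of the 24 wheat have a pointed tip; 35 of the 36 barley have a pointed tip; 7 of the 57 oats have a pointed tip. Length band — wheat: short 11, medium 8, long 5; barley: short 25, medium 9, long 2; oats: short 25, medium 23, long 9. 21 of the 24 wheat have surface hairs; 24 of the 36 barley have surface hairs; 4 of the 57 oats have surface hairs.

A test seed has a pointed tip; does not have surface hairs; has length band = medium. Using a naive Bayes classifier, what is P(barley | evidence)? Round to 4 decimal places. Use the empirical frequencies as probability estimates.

wheat: (24/117) × (12/24) × (8/24) × (3/24) ≈ 0.0042735
barley: (36/117) × (35/36) × (9/36) × (12/36) ≈ 0.0249288
oats: (57/117) × (7/57) × (23/57) × (53/57) ≈ 0.0224474
P(barley | x) = 0.0249288 / 0.0516497 ≈ 0.4827

0.4827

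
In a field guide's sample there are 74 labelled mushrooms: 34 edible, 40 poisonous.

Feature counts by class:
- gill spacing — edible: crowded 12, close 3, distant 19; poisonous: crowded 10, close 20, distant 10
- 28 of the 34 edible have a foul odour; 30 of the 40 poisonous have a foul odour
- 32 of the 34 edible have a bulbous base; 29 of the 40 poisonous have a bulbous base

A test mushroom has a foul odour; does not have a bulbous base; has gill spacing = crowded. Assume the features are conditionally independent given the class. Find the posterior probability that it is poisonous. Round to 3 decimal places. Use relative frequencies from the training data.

0.780

edible: (34/74) × (12/34) × (28/34) × (2/34) ≈ 0.00785561
poisonous: (40/74) × (10/40) × (30/40) × (11/40) ≈ 0.0278716
P(poisonous | x) = 0.0278716 / 0.03572721 ≈ 0.780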